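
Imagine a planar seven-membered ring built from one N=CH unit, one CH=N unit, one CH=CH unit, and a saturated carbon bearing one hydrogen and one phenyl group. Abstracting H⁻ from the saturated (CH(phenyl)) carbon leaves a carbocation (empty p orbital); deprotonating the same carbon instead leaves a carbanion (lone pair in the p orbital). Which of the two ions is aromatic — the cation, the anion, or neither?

The cation

Once that carbon is sp², every ring atom has a p orbital and both ions are fully conjugated.
Cation: 3 × 2 + 0 = 6 π electrons → 4(1)+2, aromatic.
Anion: 3 × 2 + 2 = 8 π electrons → 4(2), antiaromatic.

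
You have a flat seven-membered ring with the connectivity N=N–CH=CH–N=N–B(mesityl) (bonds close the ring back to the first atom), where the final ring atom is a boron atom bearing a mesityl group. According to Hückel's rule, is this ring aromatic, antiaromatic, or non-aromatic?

Aromatic

All ring atoms are sp² and supply a p orbital to the ring (the double-bond atoms are sp², each contributing one p electron; each =N– nitrogen is pyridine-type (lone pair in the sp² plane, one electron in the p orbital); the boron has an empty p orbital); the conjugation is uninterrupted.
π-electron count: 3 × 2 = 6 from the double-bond units + 0 from the B(mesityl) atom = 6.
That gives a 4n+2 count (6, n = 1).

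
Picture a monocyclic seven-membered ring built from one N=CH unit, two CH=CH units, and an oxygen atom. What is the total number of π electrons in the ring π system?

The p orbitals form a continuous loop: the double-bond atoms are sp², each contributing one p electron; each sp² =N– keeps its lone pair in-plane and puts one electron into the π system; the oxygen donates one lone pair from its p orbital. The ring is fully conjugated.
Tallying contributions gives 3 × 2 = 6 from the double-bond units + 2 from the O atom = 8.

8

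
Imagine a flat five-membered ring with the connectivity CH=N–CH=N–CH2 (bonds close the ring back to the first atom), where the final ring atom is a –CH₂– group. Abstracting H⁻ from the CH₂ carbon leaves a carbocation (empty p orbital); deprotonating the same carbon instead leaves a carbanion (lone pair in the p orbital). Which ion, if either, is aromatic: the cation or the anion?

Once that carbon is sp², every ring atom has a p orbital and both ions are fully conjugated.
Cation: 2 × 2 + 0 = 4 π electrons → 4(1), antiaromatic.
Anion: 2 × 2 + 2 = 6 π electrons → 4(1)+2, aromatic.

The anion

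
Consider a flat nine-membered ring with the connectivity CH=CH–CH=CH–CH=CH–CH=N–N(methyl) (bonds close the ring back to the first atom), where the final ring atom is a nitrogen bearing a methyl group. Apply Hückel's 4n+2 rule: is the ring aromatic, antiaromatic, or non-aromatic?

Aromatic

The p orbitals form a continuous loop: each doubly-bonded ring atom is sp² with one p-orbital electron; the doubly-bonded nitrogens are pyridine-type — their lone pairs lie in the ring plane, leaving one electron in the p orbital; the pyrrole-type nitrogen donates its lone pair from the p orbital. The ring is fully conjugated.
Adding the contributions, 4 × 2 = 8 from the double-bond units + 2 from the N(methyl) atom = 10.
10 = 4(2) + 2, which satisfies Hückel's 4n+2 rule.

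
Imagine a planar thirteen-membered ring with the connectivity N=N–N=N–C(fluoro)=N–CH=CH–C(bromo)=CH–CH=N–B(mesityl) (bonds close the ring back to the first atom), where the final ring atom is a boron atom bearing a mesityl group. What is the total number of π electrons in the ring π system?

The p orbitals form a continuous loop: each doubly-bonded ring atom is sp² with one p-orbital electron; each =N– nitrogen is pyridine-type (lone pair in the sp² plane, one electron in the p orbital); the boron has an empty p orbital. The ring is fully conjugated.
π-electron count: 6 × 2 = 12 from the double-bond units + 0 from the B(mesityl) atom = 12.

12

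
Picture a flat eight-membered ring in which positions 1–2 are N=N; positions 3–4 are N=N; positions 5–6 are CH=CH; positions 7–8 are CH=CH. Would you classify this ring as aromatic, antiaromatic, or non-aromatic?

Antiaromatic

The p orbitals form a continuous loop: every atom in a ring double bond is sp² and brings one electron to the p orbital; the doubly-bonded nitrogens are pyridine-type — their lone pairs lie in the ring plane, leaving one electron in the p orbital. The ring is fully conjugated.
Counting π electrons: 4 × 2 = 8 from the 4 double-bond units.
A 4n π count (8, n = 2) in a planar conjugated ring means antiaromatic.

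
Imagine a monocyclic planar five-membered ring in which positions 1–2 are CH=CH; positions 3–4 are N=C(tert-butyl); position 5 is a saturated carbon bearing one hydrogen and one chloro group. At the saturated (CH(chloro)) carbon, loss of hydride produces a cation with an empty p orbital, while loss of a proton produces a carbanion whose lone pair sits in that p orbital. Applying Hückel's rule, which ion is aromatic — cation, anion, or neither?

The anion

In both ions every ring atom is sp² and contributes a p orbital, so both rings are fully conjugated.
Cation: 2 × 2 + 0 = 4 π electrons → 4(1), antiaromatic.
Anion: 2 × 2 + 2 = 6 π electrons → 4(1)+2, aromatic.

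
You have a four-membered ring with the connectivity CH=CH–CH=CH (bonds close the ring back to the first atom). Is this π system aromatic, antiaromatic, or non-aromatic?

The p orbitals form a continuous loop: each doubly-bonded ring atom is sp² with one p-orbital electron. The ring is fully conjugated.
Tallying contributions gives 2 × 2 = 4 from the 2 double-bond units.
4 is a 4n count (n = 1), so the planar conjugated ring is antiaromatic.
This is cyclobutadiene.

Antiaromatic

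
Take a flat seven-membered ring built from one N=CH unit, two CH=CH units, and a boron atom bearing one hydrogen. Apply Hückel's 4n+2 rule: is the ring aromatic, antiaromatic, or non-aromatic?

All ring atoms are sp² and supply a p orbital to the ring (the double-bond atoms are sp², each contributing one p electron; each =N– nitrogen is pyridine-type (lone pair in the sp² plane, one electron in the p orbital); the boron has an empty p orbital); the conjugation is uninterrupted.
Tallying contributions gives 3 × 2 = 6 from the double-bond units + 0 from the BH atom = 6.
6 = 4(1) + 2, which satisfies Hückel's 4n+2 rule.

Aromatic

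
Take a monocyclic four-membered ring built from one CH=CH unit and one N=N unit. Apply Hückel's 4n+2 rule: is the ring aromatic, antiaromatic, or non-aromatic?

The p orbitals form a continuous loop: the double-bond atoms are sp², each contributing one p electron; each sp² =N– keeps its lone pair in-plane and puts one electron into the π system. The ring is fully conjugated.
π-electron count: 2 × 2 = 4 from the 2 double-bond units.
With 4 = 4·1 π electrons, Hückel's rule classifies the planar ring as antiaromatic.

Antiaromatic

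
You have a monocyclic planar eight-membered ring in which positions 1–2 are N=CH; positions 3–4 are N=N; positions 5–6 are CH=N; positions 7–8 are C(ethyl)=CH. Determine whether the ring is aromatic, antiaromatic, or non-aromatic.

Check conjugation: the double-bond atoms are sp², each contributing one p electron; each sp² =N– keeps its lone pair in-plane and puts one electron into the π system — every position has a p orbital, so the cyclic π system is continuous.
π-electron count: 4 × 2 = 8 from the 4 double-bond units.
8 is a 4n count (n = 2), so the planar conjugated ring is antiaromatic.

Antiaromatic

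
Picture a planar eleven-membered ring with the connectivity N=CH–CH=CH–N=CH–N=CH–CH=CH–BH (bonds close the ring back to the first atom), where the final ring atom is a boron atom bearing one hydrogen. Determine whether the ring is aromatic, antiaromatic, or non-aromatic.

Aromatic

Every ring atom contributes a p orbital perpendicular to the ring (every atom in a ring double bond is sp² and brings one electron to the p orbital; each sp² =N– keeps its lone pair in-plane and puts one electron into the π system; the boron has an empty p orbital), so the π system is cyclic and fully conjugated.
Counting π electrons: 5 × 2 = 10 from the double-bond units + 0 from the BH atom = 10.
10 = 4(2) + 2, which satisfies Hückel's 4n+2 rule.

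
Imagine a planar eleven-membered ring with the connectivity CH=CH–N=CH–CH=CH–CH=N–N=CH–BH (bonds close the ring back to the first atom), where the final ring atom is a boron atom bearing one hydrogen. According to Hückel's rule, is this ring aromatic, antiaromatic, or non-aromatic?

Aromatic

All ring atoms are sp² and supply a p orbital to the ring (each doubly-bonded ring atom is sp² with one p-orbital electron; the doubly-bonded nitrogens are pyridine-type — their lone pairs lie in the ring plane, leaving one electron in the p orbital; the boron has an empty p orbital); the conjugation is uninterrupted.
Tallying contributions gives 5 × 2 = 10 from the double-bond units + 0 from the BH atom = 10.
Since 10 = 4·2 + 2, the ring meets the 4n+2 criterion.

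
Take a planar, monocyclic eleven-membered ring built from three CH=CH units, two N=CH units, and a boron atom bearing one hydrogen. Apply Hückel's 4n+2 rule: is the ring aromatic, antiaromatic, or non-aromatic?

Every ring atom contributes a p orbital perpendicular to the ring (the double-bond atoms are sp², each contributing one p electron; each =N– nitrogen is pyridine-type (lone pair in the sp² plane, one electron in the p orbital); the boron has an empty p orbital), so the π system is cyclic and fully conjugated.
Adding the contributions, 5 × 2 = 10 from the double-bond units + 0 from the BH atom = 10.
10 = 4(2) + 2, which satisfies Hückel's 4n+2 rule.

Aromatic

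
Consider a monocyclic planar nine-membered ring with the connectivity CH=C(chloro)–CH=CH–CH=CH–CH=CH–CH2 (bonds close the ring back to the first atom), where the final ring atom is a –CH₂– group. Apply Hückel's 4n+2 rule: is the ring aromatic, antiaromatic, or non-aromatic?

Non-aromatic

At the CH2 position, the tetrahedral CH₂ carbon is sp³ and has no p orbital in the ring π system; the ring's p-orbital overlap is broken there.
A ring that is not fully conjugated cannot be aromatic or antiaromatic regardless of its π-electron count.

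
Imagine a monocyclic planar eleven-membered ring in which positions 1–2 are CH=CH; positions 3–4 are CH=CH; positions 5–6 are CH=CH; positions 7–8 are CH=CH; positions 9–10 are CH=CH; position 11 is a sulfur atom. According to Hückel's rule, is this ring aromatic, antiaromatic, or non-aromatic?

Antiaromatic

All ring atoms are sp² and supply a p orbital to the ring (every atom in a ring double bond is sp² and brings one electron to the p orbital; the sulfur donates one lone pair from its p orbital); the conjugation is uninterrupted.
Counting π electrons: 5 × 2 = 10 from the double-bond units + 2 from the S atom = 12.
A 4n π count (12, n = 3) in a planar conjugated ring means antiaromatic.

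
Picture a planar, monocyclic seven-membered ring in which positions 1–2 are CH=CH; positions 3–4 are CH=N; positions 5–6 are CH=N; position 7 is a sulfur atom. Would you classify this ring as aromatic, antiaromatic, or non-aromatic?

Antiaromatic

Every ring atom contributes a p orbital perpendicular to the ring (each doubly-bonded ring atom is sp² with one p-orbital electron; the doubly-bonded nitrogens are pyridine-type — their lone pairs lie in the ring plane, leaving one electron in the p orbital; the sulfur donates one lone pair from its p orbital), so the π system is cyclic and fully conjugated.
Tallying contributions gives 3 × 2 = 6 from the double-bond units + 2 from the S atom = 8.
A 4n π count (8, n = 2) in a planar conjugated ring means antiaromatic.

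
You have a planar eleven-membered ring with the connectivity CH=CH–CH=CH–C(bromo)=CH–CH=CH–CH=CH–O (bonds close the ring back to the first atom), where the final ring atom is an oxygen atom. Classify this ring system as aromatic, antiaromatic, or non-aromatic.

Antiaromatic

Check conjugation: each doubly-bonded ring atom is sp² with one p-orbital electron; the oxygen donates one lone pair from its p orbital — every position has a p orbital, so the cyclic π system is continuous.
Adding the contributions, 5 × 2 = 10 from the double-bond units + 2 from the O atom = 12.
12 is a 4n count (n = 3), so the planar conjugated ring is antiaromatic.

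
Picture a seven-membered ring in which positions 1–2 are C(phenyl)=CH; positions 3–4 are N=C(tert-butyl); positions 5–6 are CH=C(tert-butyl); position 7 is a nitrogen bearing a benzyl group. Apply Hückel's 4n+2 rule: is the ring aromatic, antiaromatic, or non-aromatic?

The p orbitals form a continuous loop: each doubly-bonded ring atom is sp² with one p-orbital electron; each =N– nitrogen is pyridine-type (lone pair in the sp² plane, one electron in the p orbital); the pyrrole-type nitrogen donates its lone pair from the p orbital. The ring is fully conjugated.
Counting π electrons: 3 × 2 = 6 from the double-bond units + 2 from the N(benzyl) atom = 8.
A 4n π count (8, n = 2) in a planar conjugated ring means antiaromatic.

Antiaromatic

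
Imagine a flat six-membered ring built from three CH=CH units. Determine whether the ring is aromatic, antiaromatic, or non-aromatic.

The p orbitals form a continuous loop: every atom in a ring double bond is sp² and brings one electron to the p orbital. The ring is fully conjugated.
π-electron count: 3 × 2 = 6 from the 3 double-bond units.
That gives a 4n+2 count (6, n = 1).
(The species described is benzene.)

Aromatic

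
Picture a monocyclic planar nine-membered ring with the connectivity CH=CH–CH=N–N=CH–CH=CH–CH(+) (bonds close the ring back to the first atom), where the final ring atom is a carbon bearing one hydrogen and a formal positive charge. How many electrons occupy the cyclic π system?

8

Every ring atom contributes a p orbital perpendicular to the ring (the double-bond atoms are sp², each contributing one p electron; each sp² =N– keeps its lone pair in-plane and puts one electron into the π system; the carbocation has an empty p orbital), so the π system is cyclic and fully conjugated.
Adding the contributions, 4 × 2 = 8 from the double-bond units + 0 from the CH(+) atom = 8.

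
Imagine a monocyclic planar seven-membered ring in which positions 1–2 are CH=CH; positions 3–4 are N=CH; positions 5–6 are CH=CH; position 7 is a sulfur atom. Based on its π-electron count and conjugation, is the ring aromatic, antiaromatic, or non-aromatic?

Check conjugation: the double-bond atoms are sp², each contributing one p electron; each sp² =N– keeps its lone pair in-plane and puts one electron into the π system; the sulfur donates one lone pair from its p orbital — every position has a p orbital, so the cyclic π system is continuous.
Adding the contributions, 3 × 2 = 6 from the double-bond units + 2 from the S atom = 8.
8 is a 4n count (n = 2), so the planar conjugated ring is antiaromatic.

Antiaromatic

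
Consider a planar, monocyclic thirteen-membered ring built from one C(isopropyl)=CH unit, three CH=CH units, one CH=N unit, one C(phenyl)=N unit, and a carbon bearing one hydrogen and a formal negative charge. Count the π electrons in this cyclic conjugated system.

14

The p orbitals form a continuous loop: the double-bond atoms are sp², each contributing one p electron; each sp² =N– keeps its lone pair in-plane and puts one electron into the π system; the carbanion's lone pair occupies the p orbital. The ring is fully conjugated.
Counting π electrons: 6 × 2 = 12 from the double-bond units + 2 from the CH(-) atom = 14.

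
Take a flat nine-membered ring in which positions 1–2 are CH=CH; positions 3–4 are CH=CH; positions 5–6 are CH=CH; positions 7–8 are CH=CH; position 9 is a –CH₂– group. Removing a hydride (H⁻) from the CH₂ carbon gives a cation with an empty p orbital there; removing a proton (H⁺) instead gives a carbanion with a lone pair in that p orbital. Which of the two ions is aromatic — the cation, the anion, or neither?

In both ions every ring atom is sp² and contributes a p orbital, so both rings are fully conjugated.
Cation: 4 × 2 + 0 = 8 π electrons → 4(2), antiaromatic.
Anion: 4 × 2 + 2 = 10 π electrons → 4(2)+2, aromatic.

The anion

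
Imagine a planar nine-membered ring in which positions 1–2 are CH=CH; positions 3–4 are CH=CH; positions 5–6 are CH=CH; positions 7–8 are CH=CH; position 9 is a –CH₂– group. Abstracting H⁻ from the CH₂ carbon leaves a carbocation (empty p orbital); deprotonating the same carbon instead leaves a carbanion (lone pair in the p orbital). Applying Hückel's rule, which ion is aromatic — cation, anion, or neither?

The anion

In either ion the ring is fully conjugated: every atom, including the new sp² carbon, supplies a p orbital.
Cation: 4 × 2 + 0 = 8 π electrons → 4(2), antiaromatic.
Anion: 4 × 2 + 2 = 10 π electrons → 4(2)+2, aromatic.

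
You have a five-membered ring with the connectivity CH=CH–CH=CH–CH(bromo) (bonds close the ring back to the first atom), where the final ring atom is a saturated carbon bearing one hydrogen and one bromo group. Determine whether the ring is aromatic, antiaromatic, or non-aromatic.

Non-aromatic

Because that saturated carbon is sp³ and has no p orbital in the ring π system at the CH(bromo) position, the π system cannot extend all the way around the ring.
Without a continuous loop of overlapping p orbitals the Hückel electron count never comes into play.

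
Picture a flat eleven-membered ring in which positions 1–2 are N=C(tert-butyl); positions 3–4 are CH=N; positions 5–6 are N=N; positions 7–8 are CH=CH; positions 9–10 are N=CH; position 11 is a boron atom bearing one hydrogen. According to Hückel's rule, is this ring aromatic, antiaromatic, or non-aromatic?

Aromatic

The p orbitals form a continuous loop: the double-bond atoms are sp², each contributing one p electron; the doubly-bonded nitrogens are pyridine-type — their lone pairs lie in the ring plane, leaving one electron in the p orbital; the boron has an empty p orbital. The ring is fully conjugated.
Adding the contributions, 5 × 2 = 10 from the double-bond units + 0 from the BH atom = 10.
10 = 4(2) + 2, which satisfies Hückel's 4n+2 rule.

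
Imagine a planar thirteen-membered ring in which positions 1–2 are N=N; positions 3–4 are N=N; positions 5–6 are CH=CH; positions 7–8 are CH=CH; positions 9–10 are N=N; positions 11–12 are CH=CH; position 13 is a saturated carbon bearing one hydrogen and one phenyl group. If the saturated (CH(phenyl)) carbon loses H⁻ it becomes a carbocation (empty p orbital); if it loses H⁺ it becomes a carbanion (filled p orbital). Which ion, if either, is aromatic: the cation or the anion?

Both ions have a continuous loop of p orbitals — each ring atom is sp².
Cation: 6 × 2 + 0 = 12 π electrons → 4(3), antiaromatic.
Anion: 6 × 2 + 2 = 14 π electrons → 4(3)+2, aromatic.

The anion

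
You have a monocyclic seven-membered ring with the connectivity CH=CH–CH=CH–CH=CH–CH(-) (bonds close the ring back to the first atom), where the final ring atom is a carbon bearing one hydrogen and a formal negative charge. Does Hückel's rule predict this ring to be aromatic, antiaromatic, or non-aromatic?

Every ring atom contributes a p orbital perpendicular to the ring (the double-bond atoms are sp², each contributing one p electron; the carbanion's lone pair occupies the p orbital), so the π system is cyclic and fully conjugated.
Adding the contributions, 3 × 2 = 6 from the double-bond units + 2 from the CH(-) atom = 8.
With 8 = 4·2 π electrons, Hückel's rule classifies the planar ring as antiaromatic.
This is the cycloheptatrienyl anion.

Antiaromatic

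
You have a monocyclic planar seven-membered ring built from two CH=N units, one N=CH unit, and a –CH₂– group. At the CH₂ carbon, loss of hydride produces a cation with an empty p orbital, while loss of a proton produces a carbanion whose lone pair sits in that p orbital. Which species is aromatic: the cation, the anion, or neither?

In both ions every ring atom is sp² and contributes a p orbital, so both rings are fully conjugated.
Cation: 3 × 2 + 0 = 6 π electrons → 4(1)+2, aromatic.
Anion: 3 × 2 + 2 = 8 π electrons → 4(2), antiaromatic.

The cation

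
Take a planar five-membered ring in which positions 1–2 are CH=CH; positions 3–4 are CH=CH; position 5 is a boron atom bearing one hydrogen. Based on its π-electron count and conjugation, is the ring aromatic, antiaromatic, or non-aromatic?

All ring atoms are sp² and supply a p orbital to the ring (every atom in a ring double bond is sp² and brings one electron to the p orbital; the boron has an empty p orbital); the conjugation is uninterrupted.
π-electron count: 2 × 2 = 4 from the double-bond units + 0 from the BH atom = 4.
With 4 = 4·1 π electrons, Hückel's rule classifies the planar ring as antiaromatic.

Antiaromatic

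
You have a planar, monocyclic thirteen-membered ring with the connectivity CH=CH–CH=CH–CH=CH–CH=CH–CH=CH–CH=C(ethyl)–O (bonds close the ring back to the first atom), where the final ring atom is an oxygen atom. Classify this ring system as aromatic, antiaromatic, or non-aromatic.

The p orbitals form a continuous loop: each doubly-bonded ring atom is sp² with one p-orbital electron; the oxygen donates one lone pair from its p orbital. The ring is fully conjugated.
Tallying contributions gives 6 × 2 = 12 from the double-bond units + 2 from the O atom = 14.
That gives a 4n+2 count (14, n = 3).

Aromatic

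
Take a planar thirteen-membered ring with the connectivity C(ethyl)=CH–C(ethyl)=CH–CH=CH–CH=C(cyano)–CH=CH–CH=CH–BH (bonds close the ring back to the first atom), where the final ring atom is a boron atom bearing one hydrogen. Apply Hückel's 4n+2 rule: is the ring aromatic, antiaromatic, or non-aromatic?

Antiaromatic

All ring atoms are sp² and supply a p orbital to the ring (each doubly-bonded ring atom is sp² with one p-orbital electron; the boron has an empty p orbital); the conjugation is uninterrupted.
Tallying contributions gives 6 × 2 = 12 from the double-bond units + 0 from the BH atom = 12.
With 12 = 4·3 π electrons, Hückel's rule classifies the planar ring as antiaromatic.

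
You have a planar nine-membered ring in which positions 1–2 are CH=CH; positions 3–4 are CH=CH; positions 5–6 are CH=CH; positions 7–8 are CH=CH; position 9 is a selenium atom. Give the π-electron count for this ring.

All ring atoms are sp² and supply a p orbital to the ring (each doubly-bonded ring atom is sp² with one p-orbital electron; the selenium donates one lone pair from its p orbital); the conjugation is uninterrupted.
Tallying contributions gives 4 × 2 = 8 from the double-bond units + 2 from the Se atom = 10.

10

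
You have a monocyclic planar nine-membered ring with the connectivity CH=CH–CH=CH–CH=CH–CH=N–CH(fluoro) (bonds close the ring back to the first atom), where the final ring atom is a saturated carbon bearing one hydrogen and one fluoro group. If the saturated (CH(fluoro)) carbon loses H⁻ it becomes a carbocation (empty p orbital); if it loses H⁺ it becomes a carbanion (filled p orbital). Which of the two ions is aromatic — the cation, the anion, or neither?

In both ions every ring atom is sp² and contributes a p orbital, so both rings are fully conjugated.
Cation: 4 × 2 + 0 = 8 π electrons → 4(2), antiaromatic.
Anion: 4 × 2 + 2 = 10 π electrons → 4(2)+2, aromatic.

The anion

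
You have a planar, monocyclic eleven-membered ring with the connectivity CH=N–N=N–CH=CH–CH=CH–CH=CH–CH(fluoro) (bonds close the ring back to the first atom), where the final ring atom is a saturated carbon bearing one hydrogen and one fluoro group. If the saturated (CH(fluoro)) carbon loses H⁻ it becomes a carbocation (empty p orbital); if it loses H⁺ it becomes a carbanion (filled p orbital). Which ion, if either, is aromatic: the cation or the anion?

Once that carbon is sp², every ring atom has a p orbital and both ions are fully conjugated.
Cation: 5 × 2 + 0 = 10 π electrons → 4(2)+2, aromatic.
Anion: 5 × 2 + 2 = 12 π electrons → 4(3), antiaromatic.

The cation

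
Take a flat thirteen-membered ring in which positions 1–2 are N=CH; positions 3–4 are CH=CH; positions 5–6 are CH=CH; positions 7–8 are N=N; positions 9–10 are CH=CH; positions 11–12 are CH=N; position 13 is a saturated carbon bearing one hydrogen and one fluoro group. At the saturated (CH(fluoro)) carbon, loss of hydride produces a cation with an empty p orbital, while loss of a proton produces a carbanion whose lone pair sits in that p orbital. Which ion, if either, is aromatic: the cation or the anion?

In both ions every ring atom is sp² and contributes a p orbital, so both rings are fully conjugated.
Cation: 6 × 2 + 0 = 12 π electrons → 4(3), antiaromatic.
Anion: 6 × 2 + 2 = 14 π electrons → 4(3)+2, aromatic.

The anion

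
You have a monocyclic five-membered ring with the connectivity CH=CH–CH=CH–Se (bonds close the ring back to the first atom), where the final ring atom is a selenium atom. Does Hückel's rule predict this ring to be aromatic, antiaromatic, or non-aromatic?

Aromatic

Check conjugation: every atom in a ring double bond is sp² and brings one electron to the p orbital; the selenium donates one lone pair from its p orbital — every position has a p orbital, so the cyclic π system is continuous.
Counting π electrons: 2 × 2 = 4 from the double-bond units + 2 from the Se atom = 6.
6 = 4(1) + 2, which satisfies Hückel's 4n+2 rule.
(The species described is selenophene.)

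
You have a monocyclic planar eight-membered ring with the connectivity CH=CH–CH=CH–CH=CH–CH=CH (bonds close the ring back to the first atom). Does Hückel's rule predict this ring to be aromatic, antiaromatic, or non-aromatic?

Check conjugation: every atom in a ring double bond is sp² and brings one electron to the p orbital — every position has a p orbital, so the cyclic π system is continuous.
Counting π electrons: 4 × 2 = 8 from the 4 double-bond units.
With 8 = 4·2 π electrons, Hückel's rule classifies the planar ring as antiaromatic.

Antiaromatic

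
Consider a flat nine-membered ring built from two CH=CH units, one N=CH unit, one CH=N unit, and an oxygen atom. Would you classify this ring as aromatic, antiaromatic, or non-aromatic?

Every ring atom contributes a p orbital perpendicular to the ring (the double-bond atoms are sp², each contributing one p electron; each =N– nitrogen is pyridine-type (lone pair in the sp² plane, one electron in the p orbital); the oxygen donates one lone pair from its p orbital), so the π system is cyclic and fully conjugated.
Tallying contributions gives 4 × 2 = 8 from the double-bond units + 2 from the O atom = 10.
With 10 π electrons (n = 2), the Hückel 4n+2 condition holds.

Aromatic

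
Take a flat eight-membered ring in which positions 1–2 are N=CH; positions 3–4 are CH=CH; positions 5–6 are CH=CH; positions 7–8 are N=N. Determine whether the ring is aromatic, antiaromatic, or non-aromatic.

Check conjugation: every atom in a ring double bond is sp² and brings one electron to the p orbital; each sp² =N– keeps its lone pair in-plane and puts one electron into the π system — every position has a p orbital, so the cyclic π system is continuous.
π-electron count: 4 × 2 = 8 from the 4 double-bond units.
A 4n π count (8, n = 2) in a planar conjugated ring means antiaromatic.

Antiaromatic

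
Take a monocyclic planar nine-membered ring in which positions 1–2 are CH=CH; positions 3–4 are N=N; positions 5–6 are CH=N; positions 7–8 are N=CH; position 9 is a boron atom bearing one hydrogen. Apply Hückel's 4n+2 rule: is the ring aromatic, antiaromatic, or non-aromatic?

Every ring atom contributes a p orbital perpendicular to the ring (every atom in a ring double bond is sp² and brings one electron to the p orbital; each sp² =N– keeps its lone pair in-plane and puts one electron into the π system; the boron has an empty p orbital), so the π system is cyclic and fully conjugated.
π-electron count: 4 × 2 = 8 from the double-bond units + 0 from the BH atom = 8.
8 = 4(2); a planar, fully conjugated 4n system is antiaromatic.

Antiaromatic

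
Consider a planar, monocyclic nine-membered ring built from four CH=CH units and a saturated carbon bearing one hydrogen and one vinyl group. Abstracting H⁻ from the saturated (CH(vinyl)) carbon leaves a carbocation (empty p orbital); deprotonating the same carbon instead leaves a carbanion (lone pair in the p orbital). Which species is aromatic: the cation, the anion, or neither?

In both ions every ring atom is sp² and contributes a p orbital, so both rings are fully conjugated.
Cation: 4 × 2 + 0 = 8 π electrons → 4(2), antiaromatic.
Anion: 4 × 2 + 2 = 10 π electrons → 4(2)+2, aromatic.

The anion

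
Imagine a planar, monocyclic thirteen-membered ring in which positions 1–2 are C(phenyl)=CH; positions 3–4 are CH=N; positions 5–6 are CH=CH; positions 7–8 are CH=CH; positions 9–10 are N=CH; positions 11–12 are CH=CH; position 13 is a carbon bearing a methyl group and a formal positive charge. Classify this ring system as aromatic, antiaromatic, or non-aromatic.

The p orbitals form a continuous loop: every atom in a ring double bond is sp² and brings one electron to the p orbital; each sp² =N– keeps its lone pair in-plane and puts one electron into the π system; the carbocation has an empty p orbital. The ring is fully conjugated.
Counting π electrons: 6 × 2 = 12 from the double-bond units + 0 from the C(methyl)(+) atom = 12.
12 = 4(3); a planar, fully conjugated 4n system is antiaromatic.

Antiaromatic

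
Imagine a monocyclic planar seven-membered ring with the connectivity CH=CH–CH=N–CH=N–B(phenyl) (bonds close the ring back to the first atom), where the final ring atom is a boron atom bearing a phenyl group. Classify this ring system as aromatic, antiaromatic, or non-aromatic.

Every ring atom contributes a p orbital perpendicular to the ring (every atom in a ring double bond is sp² and brings one electron to the p orbital; each sp² =N– keeps its lone pair in-plane and puts one electron into the π system; the boron has an empty p orbital), so the π system is cyclic and fully conjugated.
Adding the contributions, 3 × 2 = 6 from the double-bond units + 0 from the B(phenyl) atom = 6.
Since 6 = 4·1 + 2, the ring meets the 4n+2 criterion.

Aromatic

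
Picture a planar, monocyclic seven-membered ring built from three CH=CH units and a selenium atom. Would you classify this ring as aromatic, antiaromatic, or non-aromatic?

Antiaromatic

Check conjugation: every atom in a ring double bond is sp² and brings one electron to the p orbital; the selenium donates one lone pair from its p orbital — every position has a p orbital, so the cyclic π system is continuous.
Counting π electrons: 3 × 2 = 6 from the double-bond units + 2 from the Se atom = 8.
A 4n π count (8, n = 2) in a planar conjugated ring means antiaromatic.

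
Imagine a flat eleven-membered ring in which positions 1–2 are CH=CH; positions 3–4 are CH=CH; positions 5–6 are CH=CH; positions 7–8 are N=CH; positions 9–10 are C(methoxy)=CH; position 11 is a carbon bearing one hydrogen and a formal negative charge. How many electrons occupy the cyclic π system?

Check conjugation: every atom in a ring double bond is sp² and brings one electron to the p orbital; each sp² =N– keeps its lone pair in-plane and puts one electron into the π system; the carbanion's lone pair occupies the p orbital — every position has a p orbital, so the cyclic π system is continuous.
π-electron count: 5 × 2 = 10 from the double-bond units + 2 from the CH(-) atom = 12.

12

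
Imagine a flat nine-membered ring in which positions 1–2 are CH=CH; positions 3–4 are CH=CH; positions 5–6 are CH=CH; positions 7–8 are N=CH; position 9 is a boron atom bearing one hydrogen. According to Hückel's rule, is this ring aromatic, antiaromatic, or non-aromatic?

The p orbitals form a continuous loop: the double-bond atoms are sp², each contributing one p electron; each =N– nitrogen is pyridine-type (lone pair in the sp² plane, one electron in the p orbital); the boron has an empty p orbital. The ring is fully conjugated.
π-electron count: 4 × 2 = 8 from the double-bond units + 0 from the BH atom = 8.
A 4n π count (8, n = 2) in a planar conjugated ring means antiaromatic.

Antiaromatic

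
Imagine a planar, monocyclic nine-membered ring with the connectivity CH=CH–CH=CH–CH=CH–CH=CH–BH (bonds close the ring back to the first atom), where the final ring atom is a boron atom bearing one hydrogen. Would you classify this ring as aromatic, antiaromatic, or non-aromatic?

All ring atoms are sp² and supply a p orbital to the ring (every atom in a ring double bond is sp² and brings one electron to the p orbital; the boron has an empty p orbital); the conjugation is uninterrupted.
π-electron count: 4 × 2 = 8 from the double-bond units + 0 from the BH atom = 8.
8 = 4(2); a planar, fully conjugated 4n system is antiaromatic.

Antiaromatic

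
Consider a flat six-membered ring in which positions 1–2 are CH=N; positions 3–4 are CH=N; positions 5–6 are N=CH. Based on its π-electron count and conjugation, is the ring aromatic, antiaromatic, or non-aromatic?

Aromatic

Check conjugation: the double-bond atoms are sp², each contributing one p electron; each sp² =N– keeps its lone pair in-plane and puts one electron into the π system — every position has a p orbital, so the cyclic π system is continuous.
Tallying contributions gives 3 × 2 = 6 from the 3 double-bond units.
With 6 π electrons (n = 1), the Hückel 4n+2 condition holds.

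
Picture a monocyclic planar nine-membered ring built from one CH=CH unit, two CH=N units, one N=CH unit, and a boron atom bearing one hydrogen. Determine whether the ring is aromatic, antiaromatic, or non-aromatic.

Every ring atom contributes a p orbital perpendicular to the ring (each doubly-bonded ring atom is sp² with one p-orbital electron; each sp² =N– keeps its lone pair in-plane and puts one electron into the π system; the boron has an empty p orbital), so the π system is cyclic and fully conjugated.
Tallying contributions gives 4 × 2 = 8 from the double-bond units + 0 from the BH atom = 8.
A 4n π count (8, n = 2) in a planar conjugated ring means antiaromatic.

Antiaromatic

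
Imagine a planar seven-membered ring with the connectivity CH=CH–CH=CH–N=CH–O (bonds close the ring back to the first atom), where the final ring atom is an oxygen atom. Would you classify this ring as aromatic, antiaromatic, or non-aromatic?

Antiaromatic

All ring atoms are sp² and supply a p orbital to the ring (every atom in a ring double bond is sp² and brings one electron to the p orbital; each sp² =N– keeps its lone pair in-plane and puts one electron into the π system; the oxygen donates one lone pair from its p orbital); the conjugation is uninterrupted.
Adding the contributions, 3 × 2 = 6 from the double-bond units + 2 from the O atom = 8.
A 4n π count (8, n = 2) in a planar conjugated ring means antiaromatic.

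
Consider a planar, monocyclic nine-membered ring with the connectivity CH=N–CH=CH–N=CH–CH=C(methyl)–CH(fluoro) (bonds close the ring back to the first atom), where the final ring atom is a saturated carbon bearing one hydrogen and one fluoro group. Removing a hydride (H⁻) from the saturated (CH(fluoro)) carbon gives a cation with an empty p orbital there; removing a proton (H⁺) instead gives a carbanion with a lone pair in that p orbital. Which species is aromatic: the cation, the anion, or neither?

In either ion the ring is fully conjugated: every atom, including the new sp² carbon, supplies a p orbital.
Cation: 4 × 2 + 0 = 8 π electrons → 4(2), antiaromatic.
Anion: 4 × 2 + 2 = 10 π electrons → 4(2)+2, aromatic.

The anion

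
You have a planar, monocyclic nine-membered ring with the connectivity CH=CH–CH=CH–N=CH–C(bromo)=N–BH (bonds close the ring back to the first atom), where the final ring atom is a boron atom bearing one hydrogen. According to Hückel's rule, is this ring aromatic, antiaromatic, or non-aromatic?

All ring atoms are sp² and supply a p orbital to the ring (each doubly-bonded ring atom is sp² with one p-orbital electron; each =N– nitrogen is pyridine-type (lone pair in the sp² plane, one electron in the p orbital); the boron has an empty p orbital); the conjugation is uninterrupted.
Adding the contributions, 4 × 2 = 8 from the double-bond units + 0 from the BH atom = 8.
A 4n π count (8, n = 2) in a planar conjugated ring means antiaromatic.

Antiaromatic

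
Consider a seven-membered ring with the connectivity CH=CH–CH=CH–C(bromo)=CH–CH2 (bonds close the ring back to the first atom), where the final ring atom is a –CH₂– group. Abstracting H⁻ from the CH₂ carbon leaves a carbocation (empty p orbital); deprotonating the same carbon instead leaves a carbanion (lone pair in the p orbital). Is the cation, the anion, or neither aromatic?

Once that carbon is sp², every ring atom has a p orbital and both ions are fully conjugated.
Cation: 3 × 2 + 0 = 6 π electrons → 4(1)+2, aromatic.
Anion: 3 × 2 + 2 = 8 π electrons → 4(2), antiaromatic.

The cation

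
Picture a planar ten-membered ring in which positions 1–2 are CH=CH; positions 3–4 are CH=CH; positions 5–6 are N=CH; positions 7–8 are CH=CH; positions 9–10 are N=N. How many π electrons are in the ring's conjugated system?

10

Every ring atom contributes a p orbital perpendicular to the ring (each doubly-bonded ring atom is sp² with one p-orbital electron; each =N– nitrogen is pyridine-type (lone pair in the sp² plane, one electron in the p orbital)), so the π system is cyclic and fully conjugated.
π-electron count: 5 × 2 = 10 from the 5 double-bond units.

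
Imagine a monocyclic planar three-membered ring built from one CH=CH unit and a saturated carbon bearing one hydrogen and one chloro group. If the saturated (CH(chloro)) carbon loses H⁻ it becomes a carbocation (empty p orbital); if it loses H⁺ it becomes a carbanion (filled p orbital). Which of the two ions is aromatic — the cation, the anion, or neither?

The cation

Both ions have a continuous loop of p orbitals — each ring atom is sp².
Cation: 1 × 2 + 0 = 2 π electrons → 4(0)+2, aromatic.
Anion: 1 × 2 + 2 = 4 π electrons → 4(1), antiaromatic.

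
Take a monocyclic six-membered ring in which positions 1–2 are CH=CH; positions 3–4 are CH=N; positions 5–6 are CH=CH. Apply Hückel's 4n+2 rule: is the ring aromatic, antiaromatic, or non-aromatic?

Aromatic

The p orbitals form a continuous loop: each doubly-bonded ring atom is sp² with one p-orbital electron; each =N– nitrogen is pyridine-type (lone pair in the sp² plane, one electron in the p orbital). The ring is fully conjugated.
Tallying contributions gives 3 × 2 = 6 from the 3 double-bond units.
That gives a 4n+2 count (6, n = 1).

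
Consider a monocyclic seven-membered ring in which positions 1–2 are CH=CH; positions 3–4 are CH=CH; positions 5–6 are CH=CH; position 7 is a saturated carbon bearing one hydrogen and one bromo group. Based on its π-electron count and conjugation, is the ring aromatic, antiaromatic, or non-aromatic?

Non-aromatic

Because that saturated carbon is sp³ and has no p orbital in the ring π system at the CH(bromo) position, the π system cannot extend all the way around the ring.
Hückel's rule only applies to fully conjugated rings, so this one is simply non-aromatic.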